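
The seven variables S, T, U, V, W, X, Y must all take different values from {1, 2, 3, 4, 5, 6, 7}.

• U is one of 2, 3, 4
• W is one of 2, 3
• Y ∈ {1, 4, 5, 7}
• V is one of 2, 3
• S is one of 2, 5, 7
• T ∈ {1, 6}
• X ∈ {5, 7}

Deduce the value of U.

4

Among the 7 variables, 6 fits only T (and all 7 values in {1, 2, 3, 4, 5, 6, 7} must be used), so T = 6.
Among the 6 still-open variables, 1 fits only Y (and all 6 values in {1, 2, 3, 4, 5, 7} must be used), so Y = 1.
The 5 still-open variables draw from only 5 values {2, 3, 4, 5, 7}, so each is used; only U can be 4, hence U = 4.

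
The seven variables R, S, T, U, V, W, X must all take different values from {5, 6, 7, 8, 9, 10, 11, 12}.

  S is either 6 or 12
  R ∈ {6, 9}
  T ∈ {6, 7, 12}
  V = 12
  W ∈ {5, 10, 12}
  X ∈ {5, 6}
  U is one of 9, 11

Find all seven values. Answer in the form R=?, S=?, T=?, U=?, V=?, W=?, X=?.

V's domain is down to {12}, so V = 12. Strike 12 from S, T, W.
S has just one choice, so S = 6. Remove 6 from R, T, X.
T's domain is down to {7}, so T = 7.
That leaves X = 5. Strike 5 from W.
That leaves R = 9. Remove 9 from U.
That leaves U = 11.
W has just one choice, so W = 10.

R=9, S=6, T=7, U=11, V=12, W=10, X=5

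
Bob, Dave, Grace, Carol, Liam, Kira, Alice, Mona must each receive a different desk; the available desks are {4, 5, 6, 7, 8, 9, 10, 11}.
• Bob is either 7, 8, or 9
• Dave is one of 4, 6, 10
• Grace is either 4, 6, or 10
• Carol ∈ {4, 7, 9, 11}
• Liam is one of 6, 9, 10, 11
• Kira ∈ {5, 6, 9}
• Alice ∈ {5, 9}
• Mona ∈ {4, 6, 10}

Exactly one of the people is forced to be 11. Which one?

Among the 8 variables, 8 fits only Bob (and all 8 values in {4, 5, 6, 7, 8, 9, 10, 11} must be used), so Bob = 8.
The 7 still-open variables together cover exactly {4, 5, 6, 7, 9, 10, 11} — 7 values for 7 variables — and 7 appears only in Carol's list, so Carol = 7.
The 6 still-open variables draw from only 6 values {4, 5, 6, 9, 10, 11}, so each is used; only Liam can be 11, hence Liam = 11.

Liam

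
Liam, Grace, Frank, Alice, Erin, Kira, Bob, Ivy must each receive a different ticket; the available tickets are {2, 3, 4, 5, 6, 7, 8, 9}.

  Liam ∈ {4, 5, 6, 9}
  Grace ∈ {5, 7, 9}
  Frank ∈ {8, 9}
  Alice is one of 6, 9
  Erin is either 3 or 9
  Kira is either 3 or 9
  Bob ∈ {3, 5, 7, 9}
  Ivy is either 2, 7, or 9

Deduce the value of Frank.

8

The 8 variables draw from only 8 values {2, 3, 4, 5, 6, 7, 8, 9}, so each is used; only Ivy can be 2, hence Ivy = 2.
The 7 still-open variables together cover exactly {3, 4, 5, 6, 7, 8, 9} — 7 values for 7 variables — and 4 appears only in Liam's list, so Liam = 4.
The 6 still-open variables draw from only 6 values {3, 5, 6, 7, 8, 9}, so each is used; only Alice can be 6, hence Alice = 6.
The 5 still-open variables together cover exactly {3, 5, 7, 8, 9} — 5 values for 5 variables — and 8 appears only in Frank's list, so Frank = 8.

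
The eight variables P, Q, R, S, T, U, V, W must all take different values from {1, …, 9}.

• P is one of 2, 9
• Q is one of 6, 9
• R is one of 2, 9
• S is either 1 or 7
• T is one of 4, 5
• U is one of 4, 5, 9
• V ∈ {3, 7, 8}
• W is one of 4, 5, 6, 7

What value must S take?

1

P and R share exactly the 2 values {2, 9}; by pigeonhole those values go to them, so strike 2, 9 from Q, U.
Q's domain is down to {6}, so Q = 6. Remove 6 from W.
T and U between them cover only {4, 5} — a naked pair. Remove those values from W.
W's domain is down to {7}, so W = 7. Eliminate 7 elsewhere: S, V.
So S = 1.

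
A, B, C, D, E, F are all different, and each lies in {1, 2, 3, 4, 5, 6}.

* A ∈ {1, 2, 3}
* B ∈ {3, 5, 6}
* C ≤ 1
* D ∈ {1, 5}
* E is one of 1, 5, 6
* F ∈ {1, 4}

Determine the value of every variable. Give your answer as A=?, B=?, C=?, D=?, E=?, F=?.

C must be 1 (only option left). Eliminate 1 elsewhere: A, D, E, F.
D's domain is down to {5}, so D = 5. Remove 5 from B, E.
E has just one choice, so E = 6. Eliminate 6 elsewhere: B.
F's domain is down to {4}, so F = 4.
That leaves B = 3. Remove 3 from A.
A has just one choice, so A = 2.

A=2, B=3, C=1, D=5, E=6, F=4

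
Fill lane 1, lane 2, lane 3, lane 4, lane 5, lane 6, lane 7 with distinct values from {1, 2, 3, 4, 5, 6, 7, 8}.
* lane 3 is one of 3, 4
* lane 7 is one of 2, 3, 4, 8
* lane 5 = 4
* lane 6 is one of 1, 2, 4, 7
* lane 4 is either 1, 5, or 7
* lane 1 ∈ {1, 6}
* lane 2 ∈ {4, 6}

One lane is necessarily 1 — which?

lane 5 has just one choice, so lane 5 = 4. Strike 4 from lane 2, lane 3, lane 6, lane 7.
lane 2's domain is down to {6}, so lane 2 = 6. Remove 6 from lane 1.

lane 1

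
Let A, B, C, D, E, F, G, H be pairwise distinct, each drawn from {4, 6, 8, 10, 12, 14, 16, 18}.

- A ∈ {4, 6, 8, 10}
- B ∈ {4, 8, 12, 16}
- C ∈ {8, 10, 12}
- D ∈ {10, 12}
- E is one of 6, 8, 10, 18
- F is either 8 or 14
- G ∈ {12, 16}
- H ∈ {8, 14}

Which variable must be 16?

G

The 8 variables together cover exactly {4, 6, 8, 10, 12, 14, 16, 18} — 8 values for 8 variables — and 18 appears only in E's list, so E = 18.
The 7 still-open variables draw from only 7 values {4, 6, 8, 10, 12, 14, 16}, so each is used; only A can be 6, hence A = 6.
The 6 still-open variables together cover exactly {4, 8, 10, 12, 14, 16} — 6 values for 6 variables — and 4 appears only in B's list, so B = 4.
The 5 still-open variables draw from only 5 values {8, 10, 12, 14, 16}, so each is used; only G can be 16, hence G = 16.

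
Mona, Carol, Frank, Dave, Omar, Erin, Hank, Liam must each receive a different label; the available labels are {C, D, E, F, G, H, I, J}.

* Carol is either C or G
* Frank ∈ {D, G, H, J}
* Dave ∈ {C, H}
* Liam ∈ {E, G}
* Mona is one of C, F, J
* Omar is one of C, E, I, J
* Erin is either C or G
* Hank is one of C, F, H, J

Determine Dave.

The 8 variables together cover exactly {C, D, E, F, G, H, I, J} — 8 values for 8 variables — and D appears only in Frank's list, so Frank = D.
The 7 still-open variables together cover exactly {C, E, F, G, H, I, J} — 7 values for 7 variables — and I appears only in Omar's list, so Omar = I.
The 6 still-open variables together cover exactly {C, E, F, G, H, J} — 6 values for 6 variables — and E appears only in Liam's list, so Liam = E.
Carol and Erin between them cover only {C, G} — a naked pair. Remove those values from Mona, Dave, Hank.
So Dave = H.

H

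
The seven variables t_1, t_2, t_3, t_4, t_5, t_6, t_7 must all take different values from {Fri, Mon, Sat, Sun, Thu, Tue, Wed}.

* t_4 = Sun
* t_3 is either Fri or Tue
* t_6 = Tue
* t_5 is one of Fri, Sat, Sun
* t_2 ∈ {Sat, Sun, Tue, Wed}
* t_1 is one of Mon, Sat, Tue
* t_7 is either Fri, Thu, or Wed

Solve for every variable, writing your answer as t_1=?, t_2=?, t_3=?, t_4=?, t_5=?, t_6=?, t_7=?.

t_1=Mon, t_2=Wed, t_3=Fri, t_4=Sun, t_5=Sat, t_6=Tue, t_7=Thu

t_4 has just one choice, so t_4 = Sun. Eliminate Sun elsewhere: t_2, t_5.
t_6 has just one choice, so t_6 = Tue. So t_1, t_2, t_3 can't be Tue.
That leaves t_3 = Fri. Strike Fri from t_5, t_7.
t_5's domain is down to {Sat}, so t_5 = Sat. Eliminate Sat elsewhere: t_1, t_2.
t_1 must be Mon (only option left).
t_2's domain is down to {Wed}, so t_2 = Wed. Strike Wed from t_7.
That leaves t_7 = Thu.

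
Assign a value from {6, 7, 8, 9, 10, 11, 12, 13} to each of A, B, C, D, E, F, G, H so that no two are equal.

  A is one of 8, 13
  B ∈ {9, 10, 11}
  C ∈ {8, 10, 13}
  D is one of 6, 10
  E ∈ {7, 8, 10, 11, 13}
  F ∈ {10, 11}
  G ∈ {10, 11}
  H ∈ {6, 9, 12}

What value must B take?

The 8 variables draw from only 8 values {6, 7, 8, 9, 10, 11, 12, 13}, so each is used; only E can be 7, hence E = 7.
The 7 still-open variables draw from only 7 values {6, 8, 9, 10, 11, 12, 13}, so each is used; only H can be 12, hence H = 12.
The 6 still-open variables together cover exactly {6, 8, 9, 10, 11, 13} — 6 values for 6 variables — and 6 appears only in D's list, so D = 6.
Among the 5 still-open variables, 9 fits only B (and all 5 values in {8, 9, 10, 11, 13} must be used), so B = 9.

9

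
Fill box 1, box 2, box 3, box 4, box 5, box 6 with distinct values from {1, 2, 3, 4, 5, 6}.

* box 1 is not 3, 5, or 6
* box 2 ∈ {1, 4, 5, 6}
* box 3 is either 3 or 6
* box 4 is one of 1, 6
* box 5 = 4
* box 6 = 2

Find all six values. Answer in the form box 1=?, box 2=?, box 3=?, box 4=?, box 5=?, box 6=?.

box 1=1, box 2=5, box 3=3, box 4=6, box 5=4, box 6=2

box 5's domain is down to {4}, so box 5 = 4. Eliminate 4 elsewhere: box 1, box 2.
box 6 has just one choice, so box 6 = 2. Eliminate 2 elsewhere: box 1.
box 1's domain is down to {1}, so box 1 = 1. Remove 1 from box 2, box 4.
box 4 has just one choice, so box 4 = 6. Remove 6 from box 2, box 3.
box 2 must be 5 (only option left).
box 3 must be 3 (only option left).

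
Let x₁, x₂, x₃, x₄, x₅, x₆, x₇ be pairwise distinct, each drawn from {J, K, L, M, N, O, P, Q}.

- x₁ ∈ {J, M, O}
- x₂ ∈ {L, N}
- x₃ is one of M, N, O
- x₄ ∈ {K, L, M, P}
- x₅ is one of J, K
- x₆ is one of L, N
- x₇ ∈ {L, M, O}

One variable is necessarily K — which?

x₅

Among the 7 variables, P fits only x₄ (and all 7 values in {J, K, L, M, N, O, P} must be used), so x₄ = P.
Among the 6 still-open variables, K fits only x₅ (and all 6 values in {J, K, L, M, N, O} must be used), so x₅ = K.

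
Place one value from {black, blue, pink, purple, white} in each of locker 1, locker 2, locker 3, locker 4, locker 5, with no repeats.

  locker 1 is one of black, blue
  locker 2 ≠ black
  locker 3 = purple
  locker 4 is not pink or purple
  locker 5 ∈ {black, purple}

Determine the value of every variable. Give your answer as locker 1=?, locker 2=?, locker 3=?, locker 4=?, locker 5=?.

locker 1=blue, locker 2=pink, locker 3=purple, locker 4=white, locker 5=black

locker 3 has just one choice, so locker 3 = purple. Strike purple from locker 2, locker 5.
That leaves locker 5 = black. Eliminate black elsewhere: locker 1, locker 4.
That leaves locker 1 = blue. So locker 2, locker 4 can't be blue.
That leaves locker 4 = white. Eliminate white elsewhere: locker 2.
locker 2's domain is down to {pink}, so locker 2 = pink.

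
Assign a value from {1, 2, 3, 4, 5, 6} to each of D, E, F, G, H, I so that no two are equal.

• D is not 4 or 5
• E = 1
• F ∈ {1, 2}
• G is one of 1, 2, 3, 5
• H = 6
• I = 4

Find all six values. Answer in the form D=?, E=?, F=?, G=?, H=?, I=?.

E has just one choice, so E = 1. So D, F, G can't be 1.
F must be 2 (only option left). Strike 2 from D, G.
That leaves H = 6. Remove 6 from D.
I must be 4 (only option left).
D must be 3 (only option left). So G can't be 3.
G must be 5 (only option left).

D=3, E=1, F=2, G=5, H=6, I=4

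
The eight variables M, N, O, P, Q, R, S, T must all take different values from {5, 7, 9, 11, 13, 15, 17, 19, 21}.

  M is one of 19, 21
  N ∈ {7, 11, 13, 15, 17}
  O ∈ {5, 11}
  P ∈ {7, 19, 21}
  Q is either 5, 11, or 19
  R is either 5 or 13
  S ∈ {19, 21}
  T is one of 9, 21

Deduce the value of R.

13

M and S share exactly the 2 values {19, 21}; by pigeonhole those values go to them, so strike 19, 21 from P, Q, T.
P's domain is down to {7}, so P = 7. Eliminate 7 elsewhere: N.
T must be 9 (only option left).
The 2 variables O and Q are confined to {5, 11}, which locks those values in; drop them from N, R.
So R = 13.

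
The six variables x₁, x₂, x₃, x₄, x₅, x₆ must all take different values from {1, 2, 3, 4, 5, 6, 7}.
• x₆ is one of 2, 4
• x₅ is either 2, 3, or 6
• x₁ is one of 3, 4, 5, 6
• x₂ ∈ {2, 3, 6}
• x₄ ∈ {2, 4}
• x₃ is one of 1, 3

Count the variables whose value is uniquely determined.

2

The 6 variables together cover exactly {1, 2, 3, 4, 5, 6} — 6 values for 6 variables — and 1 appears only in x₃'s list, so x₃ = 1.
The 5 still-open variables draw from only 5 values {2, 3, 4, 5, 6}, so each is used; only x₁ can be 5, hence x₁ = 5.
x₄ and x₆ share exactly the 2 values {2, 4}; by pigeonhole those values go to them, so strike 2, 4 from x₂, x₅.
Determined: x₁=5, x₃=1. The other variables each still have more than one consistent value. That makes 2.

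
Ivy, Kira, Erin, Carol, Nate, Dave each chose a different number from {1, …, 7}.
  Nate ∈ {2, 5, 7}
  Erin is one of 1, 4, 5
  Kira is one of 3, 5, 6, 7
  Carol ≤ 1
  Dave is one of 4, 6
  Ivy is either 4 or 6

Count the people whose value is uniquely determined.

Carol's domain is down to {1}, so Carol = 1. So Erin can't be 1.
Ivy and Dave share exactly the 2 values {4, 6}; by pigeonhole those values go to them, so strike 4, 6 from Kira, Erin.
That leaves Erin = 5. So Kira, Nate can't be 5.
Determined: Erin=5, Carol=1. The other people each still have more than one consistent value. That makes 2.

2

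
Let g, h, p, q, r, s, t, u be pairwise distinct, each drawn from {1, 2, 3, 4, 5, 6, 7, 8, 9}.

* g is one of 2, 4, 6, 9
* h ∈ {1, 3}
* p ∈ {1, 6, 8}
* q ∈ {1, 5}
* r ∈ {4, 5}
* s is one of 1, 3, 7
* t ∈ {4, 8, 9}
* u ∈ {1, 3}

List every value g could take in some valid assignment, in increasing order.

2, 6, 9

h and u between them cover only {1, 3} — a naked pair. Remove those values from p, q, s.
q must be 5 (only option left). Remove 5 from r.
That leaves r = 4. Remove 4 from g, t.
s's domain is down to {7}, so s = 7.
No further eliminations apply; g can still be any of 2, 6, 9.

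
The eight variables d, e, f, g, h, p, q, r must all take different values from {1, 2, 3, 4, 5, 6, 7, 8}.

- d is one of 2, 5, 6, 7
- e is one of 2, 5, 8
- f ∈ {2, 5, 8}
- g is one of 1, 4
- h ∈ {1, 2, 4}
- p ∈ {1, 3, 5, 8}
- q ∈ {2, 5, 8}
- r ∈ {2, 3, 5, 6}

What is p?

3

The 8 variables together cover exactly {1, 2, 3, 4, 5, 6, 7, 8} — 8 values for 8 variables — and 7 appears only in d's list, so d = 7.
The 7 still-open variables together cover exactly {1, 2, 3, 4, 5, 6, 8} — 7 values for 7 variables — and 6 appears only in r's list, so r = 6.
Among the 6 still-open variables, 3 fits only p (and all 6 values in {1, 2, 3, 4, 5, 8} must be used), so p = 3.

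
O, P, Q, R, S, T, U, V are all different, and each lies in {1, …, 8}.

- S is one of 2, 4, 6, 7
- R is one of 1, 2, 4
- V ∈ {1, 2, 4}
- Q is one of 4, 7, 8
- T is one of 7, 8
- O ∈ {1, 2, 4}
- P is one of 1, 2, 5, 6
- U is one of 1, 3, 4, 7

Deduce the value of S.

The 8 variables together cover exactly {1, 2, 3, 4, 5, 6, 7, 8} — 8 values for 8 variables — and 3 appears only in U's list, so U = 3.
The 7 still-open variables draw from only 7 values {1, 2, 4, 5, 6, 7, 8}, so each is used; only P can be 5, hence P = 5.
The 6 still-open variables draw from only 6 values {1, 2, 4, 6, 7, 8}, so each is used; only S can be 6, hence S = 6.

6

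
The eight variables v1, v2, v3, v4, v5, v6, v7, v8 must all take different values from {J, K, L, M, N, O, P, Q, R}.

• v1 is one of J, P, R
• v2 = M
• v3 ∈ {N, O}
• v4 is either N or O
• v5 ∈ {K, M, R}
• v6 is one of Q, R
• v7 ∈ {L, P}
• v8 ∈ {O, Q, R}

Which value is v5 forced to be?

v2's domain is down to {M}, so v2 = M. Strike M from v5.
The 2 variables v3 and v4 are confined to {N, O}, which locks those values in; drop them from v8.
v6 and v8 between them cover only {Q, R} — a naked pair. Remove those values from v1, v5.
So v5 = K.

K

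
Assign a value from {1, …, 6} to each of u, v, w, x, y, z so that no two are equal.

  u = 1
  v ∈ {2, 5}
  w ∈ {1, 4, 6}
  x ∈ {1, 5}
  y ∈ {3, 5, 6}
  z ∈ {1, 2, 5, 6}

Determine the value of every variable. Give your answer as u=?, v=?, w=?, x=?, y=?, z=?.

u must be 1 (only option left). Eliminate 1 elsewhere: w, x, z.
That leaves x = 5. Strike 5 from v, y, z.
v must be 2 (only option left). So z can't be 2.
That leaves z = 6. Remove 6 from w, y.
That leaves w = 4.
y must be 3 (only option left).

u=1, v=2, w=4, x=5, y=3, z=6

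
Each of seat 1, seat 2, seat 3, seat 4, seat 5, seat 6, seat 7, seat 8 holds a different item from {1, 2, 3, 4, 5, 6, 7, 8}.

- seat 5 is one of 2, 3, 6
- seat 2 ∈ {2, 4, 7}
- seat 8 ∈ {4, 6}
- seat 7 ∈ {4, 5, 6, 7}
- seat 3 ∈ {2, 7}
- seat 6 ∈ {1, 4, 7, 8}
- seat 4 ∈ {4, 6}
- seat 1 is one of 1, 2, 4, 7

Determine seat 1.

1

The 8 variables draw from only 8 values {1, 2, 3, 4, 5, 6, 7, 8}, so each is used; only seat 5 can be 3, hence seat 5 = 3.
Among the 7 still-open variables, 5 fits only seat 7 (and all 7 values in {1, 2, 4, 5, 6, 7, 8} must be used), so seat 7 = 5.
The 6 still-open variables draw from only 6 values {1, 2, 4, 6, 7, 8}, so each is used; only seat 6 can be 8, hence seat 6 = 8.
The 5 still-open variables draw from only 5 values {1, 2, 4, 6, 7}, so each is used; only seat 1 can be 1, hence seat 1 = 1.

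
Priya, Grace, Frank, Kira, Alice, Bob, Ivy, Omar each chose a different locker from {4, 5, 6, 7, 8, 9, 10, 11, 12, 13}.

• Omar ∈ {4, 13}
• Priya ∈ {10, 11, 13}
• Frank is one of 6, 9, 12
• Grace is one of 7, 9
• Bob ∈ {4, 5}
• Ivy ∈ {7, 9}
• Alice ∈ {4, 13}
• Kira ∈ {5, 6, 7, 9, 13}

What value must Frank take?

Grace and Ivy share exactly the 2 values {7, 9}; by pigeonhole those values go to them, so strike 7, 9 from Frank, Kira.
Alice and Omar between them cover only {4, 13} — a naked pair. Remove those values from Priya, Kira, Bob.
Bob has just one choice, so Bob = 5. So Kira can't be 5.
That leaves Kira = 6. Strike 6 from Frank.
So Frank = 12.

12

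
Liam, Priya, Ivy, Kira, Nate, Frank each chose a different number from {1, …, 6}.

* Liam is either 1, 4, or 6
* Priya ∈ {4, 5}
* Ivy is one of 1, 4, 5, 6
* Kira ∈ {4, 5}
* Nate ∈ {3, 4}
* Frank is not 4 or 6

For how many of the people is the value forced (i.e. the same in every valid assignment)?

2

The 6 variables draw from only 6 values {1, 2, 3, 4, 5, 6}, so each is used; only Frank can be 2, hence Frank = 2.
The 5 still-open variables together cover exactly {1, 3, 4, 5, 6} — 5 values for 5 variables — and 3 appears only in Nate's list, so Nate = 3.
Priya and Kira between them cover only {4, 5} — a naked pair. Remove those values from Liam, Ivy.
Determined: Nate=3, Frank=2. The other people each still have more than one consistent value. That makes 2.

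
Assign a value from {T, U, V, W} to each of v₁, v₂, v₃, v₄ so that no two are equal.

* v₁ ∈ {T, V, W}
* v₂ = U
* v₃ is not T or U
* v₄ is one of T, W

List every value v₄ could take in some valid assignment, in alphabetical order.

v₂'s domain is down to {U}, so v₂ = U.
No further eliminations apply; v₄ can still be any of T, W.

T, W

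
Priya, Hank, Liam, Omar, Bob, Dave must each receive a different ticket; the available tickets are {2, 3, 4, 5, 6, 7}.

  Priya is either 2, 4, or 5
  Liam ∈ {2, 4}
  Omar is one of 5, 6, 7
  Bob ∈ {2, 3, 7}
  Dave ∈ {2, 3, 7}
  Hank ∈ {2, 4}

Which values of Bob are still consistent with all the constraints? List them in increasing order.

The 6 variables draw from only 6 values {2, 3, 4, 5, 6, 7}, so each is used; only Omar can be 6, hence Omar = 6.
Among the 5 still-open variables, 5 fits only Priya (and all 5 values in {2, 3, 4, 5, 7} must be used), so Priya = 5.
Hank and Liam between them cover only {2, 4} — a naked pair. Remove those values from Bob, Dave.
No further eliminations apply; Bob can still be any of 3, 7.

3, 7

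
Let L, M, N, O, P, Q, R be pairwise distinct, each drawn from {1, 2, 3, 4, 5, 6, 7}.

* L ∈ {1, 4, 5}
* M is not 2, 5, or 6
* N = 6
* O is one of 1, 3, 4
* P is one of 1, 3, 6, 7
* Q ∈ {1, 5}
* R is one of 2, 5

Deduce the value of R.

2

N's domain is down to {6}, so N = 6. So P can't be 6.
Among the 6 still-open variables, 2 fits only R (and all 6 values in {1, 2, 3, 4, 5, 7} must be used), so R = 2.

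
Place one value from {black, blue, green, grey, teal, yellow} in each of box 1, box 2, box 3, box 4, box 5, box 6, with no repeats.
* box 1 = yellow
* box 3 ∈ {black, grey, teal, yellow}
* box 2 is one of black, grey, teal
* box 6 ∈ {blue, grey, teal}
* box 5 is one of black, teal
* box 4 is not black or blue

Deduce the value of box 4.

green

box 1 must be yellow (only option left). Remove yellow from box 3, box 4.
Among the 5 still-open variables, blue fits only box 6 (and all 5 values in {black, blue, green, grey, teal} must be used), so box 6 = blue.
The 4 still-open variables draw from only 4 values {black, green, grey, teal}, so each is used; only box 4 can be green, hence box 4 = green.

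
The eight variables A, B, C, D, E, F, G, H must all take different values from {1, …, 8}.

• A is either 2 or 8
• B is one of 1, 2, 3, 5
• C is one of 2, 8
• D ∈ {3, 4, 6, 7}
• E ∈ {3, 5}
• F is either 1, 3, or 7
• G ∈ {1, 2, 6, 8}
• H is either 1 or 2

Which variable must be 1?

The 8 variables draw from only 8 values {1, 2, 3, 4, 5, 6, 7, 8}, so each is used; only D can be 4, hence D = 4.
The 7 still-open variables together cover exactly {1, 2, 3, 5, 6, 7, 8} — 7 values for 7 variables — and 6 appears only in G's list, so G = 6.
Among the 6 still-open variables, 7 fits only F (and all 6 values in {1, 2, 3, 5, 7, 8} must be used), so F = 7.
A and C share exactly the 2 values {2, 8}; by pigeonhole those values go to them, so strike 2, 8 from B, H.
So 1 goes to H.

H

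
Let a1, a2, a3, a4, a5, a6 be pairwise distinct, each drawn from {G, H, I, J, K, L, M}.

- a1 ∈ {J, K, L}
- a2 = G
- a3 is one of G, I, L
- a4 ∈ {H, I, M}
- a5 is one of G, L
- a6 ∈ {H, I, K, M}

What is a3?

a2 must be G (only option left). Eliminate G elsewhere: a3, a5.
a5 has just one choice, so a5 = L. Strike L from a1, a3.
So a3 = I.

I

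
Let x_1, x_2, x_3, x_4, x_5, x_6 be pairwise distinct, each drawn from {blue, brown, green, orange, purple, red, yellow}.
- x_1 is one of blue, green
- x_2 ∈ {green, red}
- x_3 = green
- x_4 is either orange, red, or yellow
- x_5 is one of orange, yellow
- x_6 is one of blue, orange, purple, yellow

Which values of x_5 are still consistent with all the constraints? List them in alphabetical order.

x_3's domain is down to {green}, so x_3 = green. So x_1, x_2 can't be green.
x_1 must be blue (only option left). So x_6 can't be blue.
x_2's domain is down to {red}, so x_2 = red. Remove red from x_4.
Among the 3 still-open variables, purple fits only x_6 (and all 3 values in {orange, purple, yellow} must be used), so x_6 = purple.
No further eliminations apply; x_5 can still be any of orange, yellow.

orange, yellow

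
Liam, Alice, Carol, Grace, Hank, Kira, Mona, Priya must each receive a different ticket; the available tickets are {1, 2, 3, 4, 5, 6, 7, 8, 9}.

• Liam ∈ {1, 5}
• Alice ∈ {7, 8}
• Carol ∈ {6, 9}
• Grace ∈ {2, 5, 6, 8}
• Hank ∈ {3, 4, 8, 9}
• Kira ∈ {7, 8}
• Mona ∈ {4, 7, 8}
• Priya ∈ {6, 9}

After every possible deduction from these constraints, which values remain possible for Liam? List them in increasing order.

Alice and Kira share exactly the 2 values {7, 8}; by pigeonhole those values go to them, so strike 7, 8 from Grace, Hank, Mona.
Mona has just one choice, so Mona = 4. So Hank can't be 4.
Carol and Priya between them cover only {6, 9} — a naked pair. Remove those values from Grace, Hank.
That leaves Hank = 3.
No further eliminations apply; Liam can still be any of 1, 5.

1, 5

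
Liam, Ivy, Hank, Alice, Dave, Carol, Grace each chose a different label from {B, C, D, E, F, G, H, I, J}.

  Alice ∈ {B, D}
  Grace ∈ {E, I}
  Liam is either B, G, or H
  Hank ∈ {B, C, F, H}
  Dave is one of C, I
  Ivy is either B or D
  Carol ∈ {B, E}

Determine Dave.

Ivy and Alice share exactly the 2 values {B, D}; by pigeonhole those values go to them, so strike B, D from Liam, Hank, Carol.
Carol's domain is down to {E}, so Carol = E. Eliminate E elsewhere: Grace.
Grace has just one choice, so Grace = I. Remove I from Dave.
So Dave = C.

C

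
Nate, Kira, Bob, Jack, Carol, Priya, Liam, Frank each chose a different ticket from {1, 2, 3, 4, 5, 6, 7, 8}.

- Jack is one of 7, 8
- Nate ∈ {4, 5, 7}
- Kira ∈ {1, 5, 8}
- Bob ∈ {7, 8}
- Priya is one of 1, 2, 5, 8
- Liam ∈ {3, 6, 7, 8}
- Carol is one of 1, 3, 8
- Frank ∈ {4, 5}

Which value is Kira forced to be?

Among the 8 variables, 2 fits only Priya (and all 8 values in {1, 2, 3, 4, 5, 6, 7, 8} must be used), so Priya = 2.
Among the 7 still-open variables, 6 fits only Liam (and all 7 values in {1, 3, 4, 5, 6, 7, 8} must be used), so Liam = 6.
Among the 6 still-open variables, 3 fits only Carol (and all 6 values in {1, 3, 4, 5, 7, 8} must be used), so Carol = 3.
Among the 5 still-open variables, 1 fits only Kira (and all 5 values in {1, 4, 5, 7, 8} must be used), so Kira = 1.

1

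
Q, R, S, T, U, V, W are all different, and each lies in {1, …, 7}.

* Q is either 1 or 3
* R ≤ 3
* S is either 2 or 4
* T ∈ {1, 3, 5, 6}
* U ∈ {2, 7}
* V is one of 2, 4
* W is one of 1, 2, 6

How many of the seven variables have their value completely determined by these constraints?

Among the 7 variables, 5 fits only T (and all 7 values in {1, 2, 3, 4, 5, 6, 7} must be used), so T = 5.
The 6 still-open variables draw from only 6 values {1, 2, 3, 4, 6, 7}, so each is used; only W can be 6, hence W = 6.
The 5 still-open variables together cover exactly {1, 2, 3, 4, 7} — 5 values for 5 variables — and 7 appears only in U's list, so U = 7.
S and V between them cover only {2, 4} — a naked pair. Remove those values from R.
Determined: T=5, U=7, W=6. The other variables each still have more than one consistent value. That makes 3.

3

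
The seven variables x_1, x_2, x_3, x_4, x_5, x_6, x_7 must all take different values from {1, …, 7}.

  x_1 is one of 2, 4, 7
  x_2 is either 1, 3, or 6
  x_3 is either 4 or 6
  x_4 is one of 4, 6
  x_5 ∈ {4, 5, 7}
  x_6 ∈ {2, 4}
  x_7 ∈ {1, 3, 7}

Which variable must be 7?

The 7 variables together cover exactly {1, 2, 3, 4, 5, 6, 7} — 7 values for 7 variables — and 5 appears only in x_5's list, so x_5 = 5.
x_3 and x_4 between them cover only {4, 6} — a naked pair. Remove those values from x_1, x_2, x_6.
x_6 has just one choice, so x_6 = 2. Remove 2 from x_1.
So 7 goes to x_1.

x_1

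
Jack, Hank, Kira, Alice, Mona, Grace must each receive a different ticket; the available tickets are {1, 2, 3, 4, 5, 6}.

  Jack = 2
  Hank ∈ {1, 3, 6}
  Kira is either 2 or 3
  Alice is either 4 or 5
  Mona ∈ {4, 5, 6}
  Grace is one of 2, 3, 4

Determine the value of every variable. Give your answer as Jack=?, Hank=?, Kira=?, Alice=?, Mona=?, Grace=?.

Jack's domain is down to {2}, so Jack = 2. Remove 2 from Kira, Grace.
Kira has just one choice, so Kira = 3. Eliminate 3 elsewhere: Hank, Grace.
That leaves Grace = 4. So Alice, Mona can't be 4.
Alice's domain is down to {5}, so Alice = 5. So Mona can't be 5.
That leaves Mona = 6. Remove 6 from Hank.
Hank's domain is down to {1}, so Hank = 1.

Jack=2, Hank=1, Kira=3, Alice=5, Mona=6, Grace=4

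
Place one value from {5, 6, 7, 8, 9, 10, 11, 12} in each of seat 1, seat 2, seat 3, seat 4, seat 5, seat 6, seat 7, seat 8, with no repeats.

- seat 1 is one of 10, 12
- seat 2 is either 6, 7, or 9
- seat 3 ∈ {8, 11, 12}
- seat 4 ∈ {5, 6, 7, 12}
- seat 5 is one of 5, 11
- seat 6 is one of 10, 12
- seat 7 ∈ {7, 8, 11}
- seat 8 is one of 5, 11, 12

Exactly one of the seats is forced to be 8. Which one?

seat 3

The 8 variables together cover exactly {5, 6, 7, 8, 9, 10, 11, 12} — 8 values for 8 variables — and 9 appears only in seat 2's list, so seat 2 = 9.
The 7 still-open variables together cover exactly {5, 6, 7, 8, 10, 11, 12} — 7 values for 7 variables — and 6 appears only in seat 4's list, so seat 4 = 6.
The 6 still-open variables together cover exactly {5, 7, 8, 10, 11, 12} — 6 values for 6 variables — and 7 appears only in seat 7's list, so seat 7 = 7.
The 5 still-open variables draw from only 5 values {5, 8, 10, 11, 12}, so each is used; only seat 3 can be 8, hence seat 3 = 8.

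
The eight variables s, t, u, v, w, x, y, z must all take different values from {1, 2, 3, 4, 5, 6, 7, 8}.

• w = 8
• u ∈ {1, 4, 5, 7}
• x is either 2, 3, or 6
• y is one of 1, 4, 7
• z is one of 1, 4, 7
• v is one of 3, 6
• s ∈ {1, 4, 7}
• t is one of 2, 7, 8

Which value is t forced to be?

2

w has just one choice, so w = 8. Eliminate 8 elsewhere: t.
The 7 still-open variables together cover exactly {1, 2, 3, 4, 5, 6, 7} — 7 values for 7 variables — and 5 appears only in u's list, so u = 5.
s, y, z between them cover only {1, 4, 7} — a naked triple. Remove those values from t.
So t = 2.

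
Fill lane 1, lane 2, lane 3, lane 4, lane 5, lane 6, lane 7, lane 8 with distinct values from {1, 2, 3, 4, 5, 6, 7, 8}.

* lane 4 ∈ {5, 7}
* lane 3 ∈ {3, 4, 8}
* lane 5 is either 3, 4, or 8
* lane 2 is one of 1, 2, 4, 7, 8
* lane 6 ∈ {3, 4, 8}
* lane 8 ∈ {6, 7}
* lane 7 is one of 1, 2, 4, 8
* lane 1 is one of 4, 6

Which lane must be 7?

The 8 variables together cover exactly {1, 2, 3, 4, 5, 6, 7, 8} — 8 values for 8 variables — and 5 appears only in lane 4's list, so lane 4 = 5.
lane 3, lane 5, lane 6 share exactly the 3 values {3, 4, 8}; by pigeonhole those values go to them, so strike 3, 4, 8 from lane 1, lane 2, lane 7.
lane 1 must be 6 (only option left). Remove 6 from lane 8.
So 7 goes to lane 8.

lane 8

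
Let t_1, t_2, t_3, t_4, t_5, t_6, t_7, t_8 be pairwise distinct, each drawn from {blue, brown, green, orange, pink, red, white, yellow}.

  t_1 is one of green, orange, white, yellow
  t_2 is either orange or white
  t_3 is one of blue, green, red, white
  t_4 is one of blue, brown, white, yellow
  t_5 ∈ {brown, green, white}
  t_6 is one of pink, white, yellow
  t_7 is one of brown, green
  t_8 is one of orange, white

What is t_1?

The 8 variables draw from only 8 values {blue, brown, green, orange, pink, red, white, yellow}, so each is used; only t_6 can be pink, hence t_6 = pink.
The 7 still-open variables draw from only 7 values {blue, brown, green, orange, red, white, yellow}, so each is used; only t_3 can be red, hence t_3 = red.
The 6 still-open variables draw from only 6 values {blue, brown, green, orange, white, yellow}, so each is used; only t_4 can be blue, hence t_4 = blue.
Among the 5 still-open variables, yellow fits only t_1 (and all 5 values in {brown, green, orange, white, yellow} must be used), so t_1 = yellow.

yellow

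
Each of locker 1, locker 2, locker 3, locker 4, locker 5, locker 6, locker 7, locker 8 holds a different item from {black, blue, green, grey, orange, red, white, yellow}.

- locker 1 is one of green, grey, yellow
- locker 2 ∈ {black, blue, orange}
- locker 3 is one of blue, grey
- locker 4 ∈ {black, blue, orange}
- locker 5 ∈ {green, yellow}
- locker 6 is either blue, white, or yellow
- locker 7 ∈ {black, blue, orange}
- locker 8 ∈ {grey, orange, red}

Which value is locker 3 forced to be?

grey

The 8 variables together cover exactly {black, blue, green, grey, orange, red, white, yellow} — 8 values for 8 variables — and red appears only in locker 8's list, so locker 8 = red.
The 7 still-open variables together cover exactly {black, blue, green, grey, orange, white, yellow} — 7 values for 7 variables — and white appears only in locker 6's list, so locker 6 = white.
The 3 variables locker 2, locker 4, locker 7 are confined to {black, blue, orange}, which locks those values in; drop them from locker 3.
So locker 3 = grey.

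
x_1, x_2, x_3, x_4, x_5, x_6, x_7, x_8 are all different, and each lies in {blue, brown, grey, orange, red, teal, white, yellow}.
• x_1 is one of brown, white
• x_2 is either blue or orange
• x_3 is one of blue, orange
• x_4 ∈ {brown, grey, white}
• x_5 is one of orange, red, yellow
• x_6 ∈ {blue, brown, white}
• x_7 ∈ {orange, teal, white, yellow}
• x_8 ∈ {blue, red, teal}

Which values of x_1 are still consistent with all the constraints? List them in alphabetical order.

brown, white

Among the 8 variables, grey fits only x_4 (and all 8 values in {blue, brown, grey, orange, red, teal, white, yellow} must be used), so x_4 = grey.
The 2 variables x_2 and x_3 are confined to {blue, orange}, which locks those values in; drop them from x_5, x_6, x_7, x_8.
The 2 variables x_1 and x_6 are confined to {brown, white}, which locks those values in; drop them from x_7.
No further eliminations apply; x_1 can still be any of brown, white.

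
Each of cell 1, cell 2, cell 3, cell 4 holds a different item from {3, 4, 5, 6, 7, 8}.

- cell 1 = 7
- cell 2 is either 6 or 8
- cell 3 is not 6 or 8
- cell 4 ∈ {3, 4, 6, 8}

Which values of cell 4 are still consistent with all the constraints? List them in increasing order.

cell 1's domain is down to {7}, so cell 1 = 7. So cell 3 can't be 7.
No further eliminations apply; cell 4 can still be any of 3, 4, 6, 8.

3, 4, 6, 8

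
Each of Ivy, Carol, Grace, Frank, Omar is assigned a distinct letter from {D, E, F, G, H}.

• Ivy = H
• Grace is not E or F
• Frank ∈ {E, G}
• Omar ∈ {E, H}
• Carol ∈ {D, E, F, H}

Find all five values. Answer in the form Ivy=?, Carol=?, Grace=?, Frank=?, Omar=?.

Ivy has just one choice, so Ivy = H. Strike H from Carol, Grace, Omar.
Omar must be E (only option left). Remove E from Carol, Frank.
Frank must be G (only option left). Eliminate G elsewhere: Grace.
Grace has just one choice, so Grace = D. So Carol can't be D.
That leaves Carol = F.

Ivy=H, Carol=F, Grace=D, Frank=G, Omar=E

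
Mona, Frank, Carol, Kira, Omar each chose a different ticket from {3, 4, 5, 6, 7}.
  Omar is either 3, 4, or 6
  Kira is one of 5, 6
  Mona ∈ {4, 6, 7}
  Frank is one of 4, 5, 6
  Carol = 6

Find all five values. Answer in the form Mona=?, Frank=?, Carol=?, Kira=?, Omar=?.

Mona=7, Frank=4, Carol=6, Kira=5, Omar=3

Carol has just one choice, so Carol = 6. Eliminate 6 elsewhere: Mona, Frank, Kira, Omar.
Kira must be 5 (only option left). Remove 5 from Frank.
That leaves Frank = 4. Strike 4 from Mona, Omar.
Omar must be 3 (only option left).
Mona has just one choice, so Mona = 7.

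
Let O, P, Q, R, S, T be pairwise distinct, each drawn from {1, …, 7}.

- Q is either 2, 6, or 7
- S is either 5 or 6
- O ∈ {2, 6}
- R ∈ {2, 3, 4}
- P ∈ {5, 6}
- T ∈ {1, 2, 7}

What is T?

1

P and S between them cover only {5, 6} — a naked pair. Remove those values from O, Q.
O's domain is down to {2}, so O = 2. Remove 2 from Q, R, T.
Q's domain is down to {7}, so Q = 7. Eliminate 7 elsewhere: T.
So T = 1.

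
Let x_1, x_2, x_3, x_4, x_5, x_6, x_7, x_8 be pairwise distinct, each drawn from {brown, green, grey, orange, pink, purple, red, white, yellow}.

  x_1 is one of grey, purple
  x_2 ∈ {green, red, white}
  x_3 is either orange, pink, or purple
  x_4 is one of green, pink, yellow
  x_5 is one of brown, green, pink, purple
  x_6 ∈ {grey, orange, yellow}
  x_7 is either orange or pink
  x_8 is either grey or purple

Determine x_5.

brown

x_1 and x_8 share exactly the 2 values {grey, purple}; by pigeonhole those values go to them, so strike grey, purple from x_3, x_5, x_6.
The 2 variables x_3 and x_7 are confined to {orange, pink}, which locks those values in; drop them from x_4, x_5, x_6.
x_6 must be yellow (only option left). So x_4 can't be yellow.
x_4's domain is down to {green}, so x_4 = green. Strike green from x_2, x_5.
So x_5 = brown.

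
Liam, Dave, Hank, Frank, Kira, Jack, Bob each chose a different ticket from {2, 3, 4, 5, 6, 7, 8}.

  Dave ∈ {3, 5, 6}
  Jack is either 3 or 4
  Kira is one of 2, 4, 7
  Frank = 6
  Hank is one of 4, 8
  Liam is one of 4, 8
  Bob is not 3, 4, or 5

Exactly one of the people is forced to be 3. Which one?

Frank must be 6 (only option left). Eliminate 6 elsewhere: Dave, Bob.
The 6 still-open variables together cover exactly {2, 3, 4, 5, 7, 8} — 6 values for 6 variables — and 5 appears only in Dave's list, so Dave = 5.
The 5 still-open variables together cover exactly {2, 3, 4, 7, 8} — 5 values for 5 variables — and 3 appears only in Jack's list, so Jack = 3.

Jack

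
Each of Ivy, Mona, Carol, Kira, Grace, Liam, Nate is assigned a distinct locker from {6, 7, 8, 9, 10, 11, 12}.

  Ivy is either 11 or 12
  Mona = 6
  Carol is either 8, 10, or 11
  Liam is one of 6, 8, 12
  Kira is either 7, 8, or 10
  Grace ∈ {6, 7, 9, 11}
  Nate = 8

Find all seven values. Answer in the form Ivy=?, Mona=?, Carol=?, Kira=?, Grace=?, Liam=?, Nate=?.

Ivy=11, Mona=6, Carol=10, Kira=7, Grace=9, Liam=12, Nate=8

Mona's domain is down to {6}, so Mona = 6. So Grace, Liam can't be 6.
Nate's domain is down to {8}, so Nate = 8. Strike 8 from Carol, Kira, Liam.
Liam has just one choice, so Liam = 12. So Ivy can't be 12.
Ivy must be 11 (only option left). Eliminate 11 elsewhere: Carol, Grace.
Carol's domain is down to {10}, so Carol = 10. So Kira can't be 10.
Kira's domain is down to {7}, so Kira = 7. Strike 7 from Grace.
That leaves Grace = 9.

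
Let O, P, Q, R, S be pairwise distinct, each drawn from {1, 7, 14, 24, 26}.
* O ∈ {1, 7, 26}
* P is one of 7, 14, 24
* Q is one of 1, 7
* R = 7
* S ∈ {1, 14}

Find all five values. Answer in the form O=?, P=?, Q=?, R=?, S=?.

R has just one choice, so R = 7. Remove 7 from O, P, Q.
That leaves Q = 1. So O, S can't be 1.
S has just one choice, so S = 14. Remove 14 from P.
That leaves O = 26.
P has just one choice, so P = 24.

O=26, P=24, Q=1, R=7, S=14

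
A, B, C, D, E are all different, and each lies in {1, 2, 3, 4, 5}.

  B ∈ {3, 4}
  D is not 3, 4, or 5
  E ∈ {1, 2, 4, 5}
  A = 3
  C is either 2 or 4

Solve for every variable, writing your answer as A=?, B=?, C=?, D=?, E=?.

A's domain is down to {3}, so A = 3. Eliminate 3 elsewhere: B.
B's domain is down to {4}, so B = 4. Remove 4 from C, E.
C must be 2 (only option left). Strike 2 from D, E.
D must be 1 (only option left). Eliminate 1 elsewhere: E.
E has just one choice, so E = 5.

A=3, B=4, C=2, D=1, E=5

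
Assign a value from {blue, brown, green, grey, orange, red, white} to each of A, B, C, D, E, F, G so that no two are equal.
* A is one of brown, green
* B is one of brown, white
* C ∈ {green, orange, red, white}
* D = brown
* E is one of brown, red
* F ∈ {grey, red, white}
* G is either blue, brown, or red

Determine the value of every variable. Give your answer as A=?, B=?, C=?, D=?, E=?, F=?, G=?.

A=green, B=white, C=orange, D=brown, E=red, F=grey, G=blue

D's domain is down to {brown}, so D = brown. Eliminate brown elsewhere: A, B, E, G.
That leaves E = red. Eliminate red elsewhere: C, F, G.
G has just one choice, so G = blue.
A has just one choice, so A = green. Remove green from C.
B's domain is down to {white}, so B = white. Remove white from C, F.
That leaves C = orange.
F's domain is down to {grey}, so F = grey.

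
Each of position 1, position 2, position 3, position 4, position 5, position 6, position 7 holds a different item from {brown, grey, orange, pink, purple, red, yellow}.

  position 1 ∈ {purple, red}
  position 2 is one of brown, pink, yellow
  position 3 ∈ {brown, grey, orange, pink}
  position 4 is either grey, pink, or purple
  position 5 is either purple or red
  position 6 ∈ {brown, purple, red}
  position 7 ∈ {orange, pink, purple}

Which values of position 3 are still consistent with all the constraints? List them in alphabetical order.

grey, orange, pink

The 7 variables draw from only 7 values {brown, grey, orange, pink, purple, red, yellow}, so each is used; only position 2 can be yellow, hence position 2 = yellow.
position 1 and position 5 between them cover only {purple, red} — a naked pair. Remove those values from position 4, position 6, position 7.
position 6's domain is down to {brown}, so position 6 = brown. Eliminate brown elsewhere: position 3.
No further eliminations apply; position 3 can still be any of grey, orange, pink.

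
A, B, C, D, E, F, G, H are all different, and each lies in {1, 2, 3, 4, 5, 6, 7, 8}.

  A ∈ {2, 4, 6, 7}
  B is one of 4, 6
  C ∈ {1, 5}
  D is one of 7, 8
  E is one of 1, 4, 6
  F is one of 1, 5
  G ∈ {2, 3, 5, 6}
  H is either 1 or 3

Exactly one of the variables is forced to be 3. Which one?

H

Among the 8 variables, 8 fits only D (and all 8 values in {1, 2, 3, 4, 5, 6, 7, 8} must be used), so D = 8.
The 7 still-open variables draw from only 7 values {1, 2, 3, 4, 5, 6, 7}, so each is used; only A can be 7, hence A = 7.
Among the 6 still-open variables, 2 fits only G (and all 6 values in {1, 2, 3, 4, 5, 6} must be used), so G = 2.
The 5 still-open variables together cover exactly {1, 3, 4, 5, 6} — 5 values for 5 variables — and 3 appears only in H's list, so H = 3.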